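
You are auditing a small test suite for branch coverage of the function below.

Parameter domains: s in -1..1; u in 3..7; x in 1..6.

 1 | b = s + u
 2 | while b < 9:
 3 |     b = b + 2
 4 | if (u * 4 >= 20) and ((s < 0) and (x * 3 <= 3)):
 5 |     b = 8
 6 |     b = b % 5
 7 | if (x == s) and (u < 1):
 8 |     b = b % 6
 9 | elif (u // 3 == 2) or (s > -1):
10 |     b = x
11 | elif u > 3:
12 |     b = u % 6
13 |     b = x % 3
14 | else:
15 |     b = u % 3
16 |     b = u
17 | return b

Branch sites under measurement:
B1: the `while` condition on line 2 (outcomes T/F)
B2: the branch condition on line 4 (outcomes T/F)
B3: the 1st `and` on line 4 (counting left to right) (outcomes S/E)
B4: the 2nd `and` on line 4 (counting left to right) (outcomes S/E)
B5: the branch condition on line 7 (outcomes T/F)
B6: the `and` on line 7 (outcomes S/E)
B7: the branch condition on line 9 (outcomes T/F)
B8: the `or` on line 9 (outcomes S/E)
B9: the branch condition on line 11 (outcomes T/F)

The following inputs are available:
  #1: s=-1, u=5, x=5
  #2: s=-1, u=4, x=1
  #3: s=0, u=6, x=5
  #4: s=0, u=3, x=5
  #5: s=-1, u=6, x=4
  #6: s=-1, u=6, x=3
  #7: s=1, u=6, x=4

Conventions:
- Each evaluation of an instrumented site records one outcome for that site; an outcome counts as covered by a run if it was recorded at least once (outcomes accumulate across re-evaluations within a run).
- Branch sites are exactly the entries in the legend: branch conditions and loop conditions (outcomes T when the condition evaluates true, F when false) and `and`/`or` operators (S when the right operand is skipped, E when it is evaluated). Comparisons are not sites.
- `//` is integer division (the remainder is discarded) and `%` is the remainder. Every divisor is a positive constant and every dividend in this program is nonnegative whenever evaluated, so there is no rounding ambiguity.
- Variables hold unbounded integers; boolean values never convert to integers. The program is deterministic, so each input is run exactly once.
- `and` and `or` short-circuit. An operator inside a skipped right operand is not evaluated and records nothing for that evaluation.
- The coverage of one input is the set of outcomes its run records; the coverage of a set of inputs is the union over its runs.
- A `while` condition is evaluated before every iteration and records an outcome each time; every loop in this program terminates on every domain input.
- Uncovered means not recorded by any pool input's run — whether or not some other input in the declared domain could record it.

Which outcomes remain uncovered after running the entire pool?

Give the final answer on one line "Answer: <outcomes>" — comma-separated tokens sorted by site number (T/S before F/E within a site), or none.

input #1 (s=-1, u=5, x=5): covers B1=T, B1=F, B2=F, B3=E, B4=E, B5=F, B6=S, B7=F, B8=E, B9=T
input #2 (s=-1, u=4, x=1): covers B1=T, B1=F, B2=F, B3=S, B5=F, B6=S, B7=F, B8=E, B9=T
input #3 (s=0, u=6, x=5): covers B1=T, B1=F, B2=F, B3=E, B4=S, B5=F, B6=S, B7=T, B8=S
input #4 (s=0, u=3, x=5): covers B1=T, B1=F, B2=F, B3=S, B5=F, B6=S, B7=T, B8=E
input #5 (s=-1, u=6, x=4): covers B1=T, B1=F, B2=F, B3=E, B4=E, B5=F, B6=S, B7=T, B8=S
input #6 (s=-1, u=6, x=3): covers B1=T, B1=F, B2=F, B3=E, B4=E, B5=F, B6=S, B7=T, B8=S
input #7 (s=1, u=6, x=4): covers B1=T, B1=F, B2=F, B3=E, B4=S, B5=F, B6=S, B7=T, B8=S
union over the pool: B1=T, B1=F, B2=F, B3=S, B3=E, B4=S, B4=E, B5=F, B6=S, B7=T, B7=F, B8=S, B8=E, B9=T
uncovered (4 of 18): B2=T, B5=T, B6=E, B9=F

Answer: B2=T, B5=T, B6=E, B9=F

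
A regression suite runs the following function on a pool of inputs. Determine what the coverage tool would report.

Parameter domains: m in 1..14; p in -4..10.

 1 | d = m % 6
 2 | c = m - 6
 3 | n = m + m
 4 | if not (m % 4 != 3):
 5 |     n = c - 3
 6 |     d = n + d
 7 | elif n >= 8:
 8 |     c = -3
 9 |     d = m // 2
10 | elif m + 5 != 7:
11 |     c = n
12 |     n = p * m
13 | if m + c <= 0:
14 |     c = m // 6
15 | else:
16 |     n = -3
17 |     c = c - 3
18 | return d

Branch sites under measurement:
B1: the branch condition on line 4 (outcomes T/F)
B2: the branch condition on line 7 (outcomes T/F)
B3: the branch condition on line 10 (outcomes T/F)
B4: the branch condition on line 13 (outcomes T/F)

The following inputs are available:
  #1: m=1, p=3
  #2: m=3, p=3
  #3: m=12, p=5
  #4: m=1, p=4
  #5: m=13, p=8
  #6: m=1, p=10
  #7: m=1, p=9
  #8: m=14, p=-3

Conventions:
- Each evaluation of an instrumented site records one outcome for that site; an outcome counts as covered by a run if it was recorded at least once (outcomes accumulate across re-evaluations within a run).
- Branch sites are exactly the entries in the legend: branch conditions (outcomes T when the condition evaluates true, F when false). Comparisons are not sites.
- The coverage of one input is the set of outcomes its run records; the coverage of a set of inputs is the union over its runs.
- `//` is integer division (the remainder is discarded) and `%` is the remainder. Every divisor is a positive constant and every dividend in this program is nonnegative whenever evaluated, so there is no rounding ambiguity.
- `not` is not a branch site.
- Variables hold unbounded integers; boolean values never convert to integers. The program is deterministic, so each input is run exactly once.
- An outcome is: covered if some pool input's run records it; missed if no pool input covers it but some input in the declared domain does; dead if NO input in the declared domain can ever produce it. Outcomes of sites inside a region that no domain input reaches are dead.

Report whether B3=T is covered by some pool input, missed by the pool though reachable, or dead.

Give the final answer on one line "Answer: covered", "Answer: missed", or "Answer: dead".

B3=T is recorded by pool input(s) 1, 4, 6, 7 -> covered

Answer: covered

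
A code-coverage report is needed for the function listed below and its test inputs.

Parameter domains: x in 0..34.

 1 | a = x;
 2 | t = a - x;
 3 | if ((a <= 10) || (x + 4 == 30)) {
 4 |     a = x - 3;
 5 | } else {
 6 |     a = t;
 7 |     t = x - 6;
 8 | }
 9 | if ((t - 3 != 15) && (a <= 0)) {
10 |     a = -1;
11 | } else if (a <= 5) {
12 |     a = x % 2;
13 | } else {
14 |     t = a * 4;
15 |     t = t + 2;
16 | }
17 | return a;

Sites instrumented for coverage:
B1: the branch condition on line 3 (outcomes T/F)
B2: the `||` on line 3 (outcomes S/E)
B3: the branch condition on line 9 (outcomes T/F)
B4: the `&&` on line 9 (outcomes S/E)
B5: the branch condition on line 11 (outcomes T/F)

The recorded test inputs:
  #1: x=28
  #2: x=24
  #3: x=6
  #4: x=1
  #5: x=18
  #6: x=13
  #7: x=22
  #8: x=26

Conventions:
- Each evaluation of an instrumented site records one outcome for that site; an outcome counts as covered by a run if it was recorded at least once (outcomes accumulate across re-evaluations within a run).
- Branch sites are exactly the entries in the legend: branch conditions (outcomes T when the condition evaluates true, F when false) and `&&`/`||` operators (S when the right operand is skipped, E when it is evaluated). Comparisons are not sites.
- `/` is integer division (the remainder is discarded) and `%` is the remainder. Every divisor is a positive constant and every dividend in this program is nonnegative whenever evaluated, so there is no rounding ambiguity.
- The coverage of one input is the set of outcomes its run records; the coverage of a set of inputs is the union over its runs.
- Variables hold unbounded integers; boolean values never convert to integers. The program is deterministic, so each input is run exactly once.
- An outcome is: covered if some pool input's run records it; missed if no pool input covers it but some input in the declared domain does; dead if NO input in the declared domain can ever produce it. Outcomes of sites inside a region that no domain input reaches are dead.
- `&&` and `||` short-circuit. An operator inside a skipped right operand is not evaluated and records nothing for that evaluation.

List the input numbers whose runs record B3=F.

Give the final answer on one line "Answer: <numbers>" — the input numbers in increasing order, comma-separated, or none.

input #1 (x=28): never hits B3=F
input #2 (x=24): hits B3=F
input #3 (x=6): hits B3=F
input #4 (x=1): never hits B3=F
input #5 (x=18): never hits B3=F
input #6 (x=13): never hits B3=F
input #7 (x=22): never hits B3=F
input #8 (x=26): hits B3=F

Answer: 2, 3, 8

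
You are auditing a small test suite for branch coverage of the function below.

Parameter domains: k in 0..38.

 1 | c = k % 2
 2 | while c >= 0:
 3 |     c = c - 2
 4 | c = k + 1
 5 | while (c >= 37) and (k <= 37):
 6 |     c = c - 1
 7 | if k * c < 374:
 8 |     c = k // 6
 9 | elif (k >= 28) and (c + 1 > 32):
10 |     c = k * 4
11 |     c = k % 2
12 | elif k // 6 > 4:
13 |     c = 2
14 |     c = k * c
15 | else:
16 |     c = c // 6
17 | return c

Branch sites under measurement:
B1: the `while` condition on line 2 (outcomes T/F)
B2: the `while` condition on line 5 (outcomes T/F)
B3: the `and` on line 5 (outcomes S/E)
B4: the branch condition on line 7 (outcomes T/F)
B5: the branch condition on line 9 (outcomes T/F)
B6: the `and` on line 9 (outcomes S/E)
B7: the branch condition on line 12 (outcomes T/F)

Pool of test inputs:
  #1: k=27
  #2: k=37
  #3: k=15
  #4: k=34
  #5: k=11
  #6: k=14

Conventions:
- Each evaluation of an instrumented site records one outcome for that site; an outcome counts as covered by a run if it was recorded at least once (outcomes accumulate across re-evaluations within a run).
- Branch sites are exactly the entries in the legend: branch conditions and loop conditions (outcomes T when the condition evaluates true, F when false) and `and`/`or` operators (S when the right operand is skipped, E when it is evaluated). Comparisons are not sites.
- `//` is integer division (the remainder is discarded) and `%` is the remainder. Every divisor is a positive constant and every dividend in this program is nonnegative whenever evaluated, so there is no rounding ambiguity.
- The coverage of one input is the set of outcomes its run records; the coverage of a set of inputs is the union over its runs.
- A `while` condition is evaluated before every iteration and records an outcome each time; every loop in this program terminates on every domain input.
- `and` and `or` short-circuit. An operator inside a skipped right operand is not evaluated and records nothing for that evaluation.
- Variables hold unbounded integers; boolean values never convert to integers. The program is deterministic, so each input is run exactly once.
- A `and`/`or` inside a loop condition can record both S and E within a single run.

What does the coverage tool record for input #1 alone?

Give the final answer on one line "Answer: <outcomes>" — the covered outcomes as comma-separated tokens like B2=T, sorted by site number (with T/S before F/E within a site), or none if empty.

Simulating input #1 (k=27) step by step:
  B1->T, B1->F, B3->S, B2->F, B4->F, B6->S, B5->F, B7->F
collecting distinct outcomes: B1=T, B1=F, B2=F, B3=S, B4=F, B5=F, B6=S, B7=F

Answer: B1=T, B1=F, B2=F, B3=S, B4=F, B5=F, B6=S, B7=F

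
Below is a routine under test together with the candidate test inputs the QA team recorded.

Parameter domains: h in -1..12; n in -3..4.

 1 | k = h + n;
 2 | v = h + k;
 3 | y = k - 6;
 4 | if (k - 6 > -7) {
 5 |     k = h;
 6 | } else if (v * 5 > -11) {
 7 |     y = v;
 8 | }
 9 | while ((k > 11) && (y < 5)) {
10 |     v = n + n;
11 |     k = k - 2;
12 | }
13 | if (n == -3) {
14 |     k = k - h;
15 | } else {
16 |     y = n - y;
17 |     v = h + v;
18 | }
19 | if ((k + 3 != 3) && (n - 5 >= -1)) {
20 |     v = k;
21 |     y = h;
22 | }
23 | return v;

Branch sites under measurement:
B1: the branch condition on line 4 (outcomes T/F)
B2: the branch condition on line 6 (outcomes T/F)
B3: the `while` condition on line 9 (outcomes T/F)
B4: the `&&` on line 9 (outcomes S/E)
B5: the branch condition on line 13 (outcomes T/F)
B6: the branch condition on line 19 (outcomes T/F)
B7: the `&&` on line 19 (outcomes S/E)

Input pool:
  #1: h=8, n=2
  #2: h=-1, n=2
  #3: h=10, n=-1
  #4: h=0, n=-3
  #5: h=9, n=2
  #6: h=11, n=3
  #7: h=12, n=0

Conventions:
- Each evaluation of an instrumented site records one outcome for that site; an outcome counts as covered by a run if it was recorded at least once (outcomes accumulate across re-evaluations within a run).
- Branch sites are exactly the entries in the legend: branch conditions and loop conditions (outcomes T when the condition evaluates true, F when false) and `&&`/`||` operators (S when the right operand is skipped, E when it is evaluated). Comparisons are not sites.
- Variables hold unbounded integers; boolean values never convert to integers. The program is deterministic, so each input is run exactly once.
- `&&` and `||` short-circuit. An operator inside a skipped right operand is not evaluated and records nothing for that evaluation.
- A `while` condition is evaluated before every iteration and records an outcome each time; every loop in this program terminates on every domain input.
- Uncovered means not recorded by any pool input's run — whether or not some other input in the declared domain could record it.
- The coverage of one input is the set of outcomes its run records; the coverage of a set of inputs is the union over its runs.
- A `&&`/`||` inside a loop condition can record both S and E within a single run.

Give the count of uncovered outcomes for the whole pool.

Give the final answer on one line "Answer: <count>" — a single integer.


input #1 (h=8, n=2): covers B1=T, B3=F, B4=S, B5=F, B6=F, B7=E
input #2 (h=-1, n=2): covers B1=T, B3=F, B4=S, B5=F, B6=F, B7=E
input #3 (h=10, n=-1): covers B1=T, B3=F, B4=S, B5=F, B6=F, B7=E
input #4 (h=0, n=-3): covers B1=F, B2=F, B3=F, B4=S, B5=T, B6=F, B7=E
input #5 (h=9, n=2): covers B1=T, B3=F, B4=S, B5=F, B6=F, B7=E
input #6 (h=11, n=3): covers B1=T, B3=F, B4=S, B5=F, B6=F, B7=E
input #7 (h=12, n=0): covers B1=T, B3=F, B4=E, B5=F, B6=F, B7=E
union over the pool: B1=T, B1=F, B2=F, B3=F, B4=S, B4=E, B5=T, B5=F, B6=F, B7=E
uncovered (4 of 14): B2=T, B3=T, B6=T, B7=S
Answer: 4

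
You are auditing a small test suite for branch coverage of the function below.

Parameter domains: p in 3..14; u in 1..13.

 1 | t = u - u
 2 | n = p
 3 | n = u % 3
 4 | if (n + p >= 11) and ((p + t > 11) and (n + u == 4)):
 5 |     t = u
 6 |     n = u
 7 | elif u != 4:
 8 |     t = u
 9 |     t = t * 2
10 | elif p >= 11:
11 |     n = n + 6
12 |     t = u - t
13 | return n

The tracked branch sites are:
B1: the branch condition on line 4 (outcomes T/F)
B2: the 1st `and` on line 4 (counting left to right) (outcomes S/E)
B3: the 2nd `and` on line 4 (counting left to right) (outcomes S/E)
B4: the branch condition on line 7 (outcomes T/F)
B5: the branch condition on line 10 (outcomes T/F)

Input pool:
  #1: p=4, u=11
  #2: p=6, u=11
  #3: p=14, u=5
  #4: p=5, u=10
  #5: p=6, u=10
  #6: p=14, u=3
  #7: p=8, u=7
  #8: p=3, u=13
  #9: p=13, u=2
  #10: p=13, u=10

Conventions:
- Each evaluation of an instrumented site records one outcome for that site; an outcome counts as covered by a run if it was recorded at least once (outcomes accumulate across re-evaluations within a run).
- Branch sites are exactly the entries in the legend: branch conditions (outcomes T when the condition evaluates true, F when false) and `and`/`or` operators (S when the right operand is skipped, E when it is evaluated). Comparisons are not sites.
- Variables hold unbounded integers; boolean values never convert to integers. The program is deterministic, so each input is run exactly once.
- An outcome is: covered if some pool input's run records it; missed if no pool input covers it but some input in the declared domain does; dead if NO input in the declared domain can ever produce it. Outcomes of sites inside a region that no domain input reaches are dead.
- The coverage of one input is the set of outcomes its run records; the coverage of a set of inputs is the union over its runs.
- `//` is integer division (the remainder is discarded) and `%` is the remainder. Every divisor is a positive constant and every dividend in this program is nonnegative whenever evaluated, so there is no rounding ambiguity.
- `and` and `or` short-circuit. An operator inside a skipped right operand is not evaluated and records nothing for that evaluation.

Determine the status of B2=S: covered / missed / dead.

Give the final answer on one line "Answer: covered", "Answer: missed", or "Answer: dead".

B2=S is recorded by pool input(s) 1, 2, 4, 5, 7, 8 -> covered

Answer: covered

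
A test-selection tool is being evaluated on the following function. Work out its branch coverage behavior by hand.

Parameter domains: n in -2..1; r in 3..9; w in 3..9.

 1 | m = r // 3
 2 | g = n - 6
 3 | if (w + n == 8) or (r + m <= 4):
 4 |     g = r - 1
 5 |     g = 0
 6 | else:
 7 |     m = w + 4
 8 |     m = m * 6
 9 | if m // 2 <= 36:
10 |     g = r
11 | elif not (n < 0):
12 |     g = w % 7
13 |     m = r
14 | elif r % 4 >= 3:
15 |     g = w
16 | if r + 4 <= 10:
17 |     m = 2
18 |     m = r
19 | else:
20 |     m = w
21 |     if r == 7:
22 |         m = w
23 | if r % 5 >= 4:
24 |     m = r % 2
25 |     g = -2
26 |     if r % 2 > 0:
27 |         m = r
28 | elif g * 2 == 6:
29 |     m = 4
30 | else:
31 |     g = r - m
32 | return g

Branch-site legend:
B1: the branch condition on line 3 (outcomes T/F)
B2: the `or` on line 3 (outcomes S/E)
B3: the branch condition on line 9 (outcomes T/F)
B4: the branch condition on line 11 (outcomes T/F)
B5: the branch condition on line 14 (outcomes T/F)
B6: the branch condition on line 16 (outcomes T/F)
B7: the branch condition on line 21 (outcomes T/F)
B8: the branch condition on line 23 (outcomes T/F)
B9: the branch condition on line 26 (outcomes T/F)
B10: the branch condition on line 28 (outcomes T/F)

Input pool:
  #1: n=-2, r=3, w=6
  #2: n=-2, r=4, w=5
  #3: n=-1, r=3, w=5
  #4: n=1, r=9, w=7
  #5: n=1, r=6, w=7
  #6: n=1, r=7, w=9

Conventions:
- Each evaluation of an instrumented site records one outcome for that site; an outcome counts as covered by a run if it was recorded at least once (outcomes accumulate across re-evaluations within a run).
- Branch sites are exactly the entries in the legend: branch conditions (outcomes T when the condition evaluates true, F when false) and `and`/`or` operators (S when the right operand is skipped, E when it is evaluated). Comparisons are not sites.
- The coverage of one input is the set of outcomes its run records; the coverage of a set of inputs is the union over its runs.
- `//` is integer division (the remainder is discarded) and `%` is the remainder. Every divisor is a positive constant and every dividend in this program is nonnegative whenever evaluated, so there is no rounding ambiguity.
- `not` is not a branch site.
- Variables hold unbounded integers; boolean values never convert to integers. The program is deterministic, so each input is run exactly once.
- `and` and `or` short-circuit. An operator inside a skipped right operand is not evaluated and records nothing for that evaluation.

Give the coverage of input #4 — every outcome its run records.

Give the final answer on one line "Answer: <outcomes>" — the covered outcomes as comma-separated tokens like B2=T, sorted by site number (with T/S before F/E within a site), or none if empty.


Event log for input #4 (n=1, r=9, w=7):
  B2->S, B1->T, B3->T, B6->F, B7->F, B8->T, B9->T
distinct outcomes covered: B1=T, B2=S, B3=T, B6=F, B7=F, B8=T, B9=T
Answer: B1=T, B2=S, B3=T, B6=F, B7=F, B8=T, B9=T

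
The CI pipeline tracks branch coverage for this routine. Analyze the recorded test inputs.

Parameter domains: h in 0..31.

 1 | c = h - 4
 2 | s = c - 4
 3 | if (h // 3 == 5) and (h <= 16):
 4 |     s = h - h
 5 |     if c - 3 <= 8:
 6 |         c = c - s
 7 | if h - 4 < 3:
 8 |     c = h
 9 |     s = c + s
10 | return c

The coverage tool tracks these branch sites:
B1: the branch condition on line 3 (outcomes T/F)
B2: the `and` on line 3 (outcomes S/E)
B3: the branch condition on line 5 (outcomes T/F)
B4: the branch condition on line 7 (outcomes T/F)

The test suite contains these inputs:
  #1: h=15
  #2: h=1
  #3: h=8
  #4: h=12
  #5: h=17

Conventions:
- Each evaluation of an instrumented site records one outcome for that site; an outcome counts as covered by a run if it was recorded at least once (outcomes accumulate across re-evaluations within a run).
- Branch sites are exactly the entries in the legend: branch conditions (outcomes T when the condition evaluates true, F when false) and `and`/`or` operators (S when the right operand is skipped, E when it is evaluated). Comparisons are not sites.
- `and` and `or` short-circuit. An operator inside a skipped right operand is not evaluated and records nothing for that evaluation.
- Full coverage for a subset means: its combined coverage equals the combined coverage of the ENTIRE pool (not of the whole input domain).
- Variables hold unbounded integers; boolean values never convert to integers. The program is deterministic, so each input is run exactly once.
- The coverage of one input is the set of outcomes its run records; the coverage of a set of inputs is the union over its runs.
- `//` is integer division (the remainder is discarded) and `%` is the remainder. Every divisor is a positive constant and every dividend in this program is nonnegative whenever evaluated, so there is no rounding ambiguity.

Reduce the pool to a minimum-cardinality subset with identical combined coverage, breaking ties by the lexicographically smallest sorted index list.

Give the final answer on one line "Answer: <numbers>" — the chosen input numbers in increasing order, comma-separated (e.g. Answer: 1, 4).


input #1 (h=15): events B2->E, B1->T, B3->T, B4->F; covers B1=T, B2=E, B3=T, B4=F
input #2 (h=1): events B2->S, B1->F, B4->T; covers B1=F, B2=S, B4=T
input #3 (h=8): events B2->S, B1->F, B4->F; covers B1=F, B2=S, B4=F
input #4 (h=12): events B2->S, B1->F, B4->F; covers B1=F, B2=S, B4=F
input #5 (h=17): events B2->E, B1->F, B4->F; covers B1=F, B2=E, B4=F
the full pool covers 7 outcomes: B1=T, B1=F, B2=S, B2=E, B3=T, B4=T, B4=F
size 1 is not enough: best union over all size-1 subsets is 4/7
at size 2, {1, 2} reaches all 7 outcomes; every lexicographically earlier size-2 subset fails
Answer: 1, 2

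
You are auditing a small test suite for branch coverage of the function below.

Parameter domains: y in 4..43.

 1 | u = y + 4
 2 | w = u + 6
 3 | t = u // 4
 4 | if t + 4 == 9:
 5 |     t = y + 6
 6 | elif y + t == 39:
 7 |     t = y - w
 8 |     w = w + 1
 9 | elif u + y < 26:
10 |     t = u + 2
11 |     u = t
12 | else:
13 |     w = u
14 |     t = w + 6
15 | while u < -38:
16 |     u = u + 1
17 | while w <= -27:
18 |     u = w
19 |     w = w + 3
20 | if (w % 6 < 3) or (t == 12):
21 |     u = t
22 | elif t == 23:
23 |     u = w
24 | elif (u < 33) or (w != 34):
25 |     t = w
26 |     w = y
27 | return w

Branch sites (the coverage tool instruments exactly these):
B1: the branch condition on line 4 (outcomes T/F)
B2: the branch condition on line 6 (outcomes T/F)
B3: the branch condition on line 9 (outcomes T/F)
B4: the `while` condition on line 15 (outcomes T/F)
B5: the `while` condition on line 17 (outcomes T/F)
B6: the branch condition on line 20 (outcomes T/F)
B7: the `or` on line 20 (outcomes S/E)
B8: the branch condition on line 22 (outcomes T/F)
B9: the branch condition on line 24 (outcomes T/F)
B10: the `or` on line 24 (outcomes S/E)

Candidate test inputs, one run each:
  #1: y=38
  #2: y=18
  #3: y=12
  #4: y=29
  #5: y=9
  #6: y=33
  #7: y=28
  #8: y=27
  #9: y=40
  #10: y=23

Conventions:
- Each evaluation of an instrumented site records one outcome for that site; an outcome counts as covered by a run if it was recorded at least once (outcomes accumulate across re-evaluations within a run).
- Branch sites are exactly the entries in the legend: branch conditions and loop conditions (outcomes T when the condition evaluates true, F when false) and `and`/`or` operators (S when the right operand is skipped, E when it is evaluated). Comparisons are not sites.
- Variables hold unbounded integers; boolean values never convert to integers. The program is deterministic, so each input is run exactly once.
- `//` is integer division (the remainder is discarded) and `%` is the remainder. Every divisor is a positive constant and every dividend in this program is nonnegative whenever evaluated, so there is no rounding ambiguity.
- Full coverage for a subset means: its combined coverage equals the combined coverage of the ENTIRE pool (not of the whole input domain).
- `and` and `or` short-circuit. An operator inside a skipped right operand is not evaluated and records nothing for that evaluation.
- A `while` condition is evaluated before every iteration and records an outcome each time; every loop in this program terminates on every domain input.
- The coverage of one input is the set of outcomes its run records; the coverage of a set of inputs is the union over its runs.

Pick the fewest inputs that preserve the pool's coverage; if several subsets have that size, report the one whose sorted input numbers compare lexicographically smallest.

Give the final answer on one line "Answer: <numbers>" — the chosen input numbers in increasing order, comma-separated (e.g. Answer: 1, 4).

run #1 (y=38) runs B1->F, B2->F, B3->F, B4->F, B5->F, B7->S, B6->T; records B1=F, B2=F, B3=F, B4=F, B5=F, B6=T, B7=S
run #2 (y=18) runs B1->T, B4->F, B5->F, B7->E, B6->F, B8->F, B10->S, B9->T; records B1=T, B4=F, B5=F, B6=F, B7=E, B8=F, B9=T, B10=S
run #3 (y=12) runs B1->F, B2->F, B3->F, B4->F, B5->F, B7->E, B6->F, B8->F, B10->S, B9->T; records B1=F, B2=F, B3=F, B4=F, B5=F, B6=F, B7=E, B8=F, B9=T, B10=S
run #4 (y=29) runs B1->F, B2->F, B3->F, B4->F, B5->F, B7->E, B6->F, B8->F, B10->E, B9->T; records B1=F, B2=F, B3=F, B4=F, B5=F, B6=F, B7=E, B8=F, B9=T, B10=E
run #5 (y=9) runs B1->F, B2->F, B3->T, B4->F, B5->F, B7->S, B6->T; records B1=F, B2=F, B3=T, B4=F, B5=F, B6=T, B7=S
run #6 (y=33) runs B1->F, B2->F, B3->F, B4->F, B5->F, B7->S, B6->T; records B1=F, B2=F, B3=F, B4=F, B5=F, B6=T, B7=S
run #7 (y=28) runs B1->F, B2->F, B3->F, B4->F, B5->F, B7->S, B6->T; records B1=F, B2=F, B3=F, B4=F, B5=F, B6=T, B7=S
run #8 (y=27) runs B1->F, B2->F, B3->F, B4->F, B5->F, B7->S, B6->T; records B1=F, B2=F, B3=F, B4=F, B5=F, B6=T, B7=S
run #9 (y=40) runs B1->F, B2->F, B3->F, B4->F, B5->F, B7->S, B6->T; records B1=F, B2=F, B3=F, B4=F, B5=F, B6=T, B7=S
run #10 (y=23) runs B1->F, B2->F, B3->F, B4->F, B5->F, B7->E, B6->F, B8->F, B10->S, B9->T; records B1=F, B2=F, B3=F, B4=F, B5=F, B6=F, B7=E, B8=F, B9=T, B10=S
the full pool covers 15 outcomes: B1=T, B1=F, B2=F, B3=T, B3=F, B4=F, B5=F, B6=T, B6=F, B7=S, B7=E, B8=F, B9=T, B10=S, B10=E
every size-1 subset falls short of the 15 outcomes (best: 10/15)
every size-2 subset falls short of the 15 outcomes (best: 13/15)
inputs {2, 4, 5} (size 3) cover everything; no size-3 subset with a lexicographically smaller index list covers all 15

Answer: 2, 4, 5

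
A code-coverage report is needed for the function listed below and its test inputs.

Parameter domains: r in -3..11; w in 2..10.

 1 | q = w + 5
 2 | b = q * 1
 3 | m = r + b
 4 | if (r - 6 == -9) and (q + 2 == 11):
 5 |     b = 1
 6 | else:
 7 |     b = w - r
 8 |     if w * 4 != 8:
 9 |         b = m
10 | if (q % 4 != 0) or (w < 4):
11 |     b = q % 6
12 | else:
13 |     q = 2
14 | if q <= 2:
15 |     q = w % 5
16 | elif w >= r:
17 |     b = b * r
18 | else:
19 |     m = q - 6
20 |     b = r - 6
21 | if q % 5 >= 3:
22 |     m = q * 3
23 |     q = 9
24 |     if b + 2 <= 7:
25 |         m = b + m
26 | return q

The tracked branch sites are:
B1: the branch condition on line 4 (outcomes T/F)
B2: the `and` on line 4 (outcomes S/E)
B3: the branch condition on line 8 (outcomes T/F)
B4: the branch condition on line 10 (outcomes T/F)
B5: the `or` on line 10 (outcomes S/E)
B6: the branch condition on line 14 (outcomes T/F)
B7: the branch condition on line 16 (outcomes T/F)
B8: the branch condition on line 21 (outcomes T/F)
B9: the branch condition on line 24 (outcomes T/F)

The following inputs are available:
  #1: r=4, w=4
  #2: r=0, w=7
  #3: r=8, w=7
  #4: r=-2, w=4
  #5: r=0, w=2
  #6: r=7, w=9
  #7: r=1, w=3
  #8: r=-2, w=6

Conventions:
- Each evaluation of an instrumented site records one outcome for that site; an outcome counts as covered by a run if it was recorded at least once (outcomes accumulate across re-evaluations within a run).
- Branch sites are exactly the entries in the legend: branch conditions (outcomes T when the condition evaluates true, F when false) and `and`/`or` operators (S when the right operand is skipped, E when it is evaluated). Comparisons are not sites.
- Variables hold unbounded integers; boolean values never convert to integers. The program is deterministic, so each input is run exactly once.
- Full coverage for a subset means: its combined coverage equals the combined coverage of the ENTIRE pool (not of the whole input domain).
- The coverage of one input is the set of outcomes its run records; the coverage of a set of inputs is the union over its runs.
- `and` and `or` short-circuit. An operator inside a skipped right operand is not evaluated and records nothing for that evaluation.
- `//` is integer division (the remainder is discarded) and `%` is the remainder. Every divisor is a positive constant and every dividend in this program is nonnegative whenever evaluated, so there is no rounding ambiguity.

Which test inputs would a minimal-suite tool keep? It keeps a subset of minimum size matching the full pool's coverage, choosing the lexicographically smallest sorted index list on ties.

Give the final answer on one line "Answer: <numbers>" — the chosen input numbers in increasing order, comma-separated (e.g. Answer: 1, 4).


#1 (r=4, w=4) -> B2->S, B1->F, B3->T, B5->S, B4->T, B6->F, B7->T, B8->T, B9->F; covered: B1=F, B2=S, B3=T, B4=T, B5=S, B6=F, B7=T, B8=T, B9=F
#2 (r=0, w=7) -> B2->S, B1->F, B3->T, B5->E, B4->F, B6->T, B8->F; covered: B1=F, B2=S, B3=T, B4=F, B5=E, B6=T, B8=F
#3 (r=8, w=7) -> B2->S, B1->F, B3->T, B5->E, B4->F, B6->T, B8->F; covered: B1=F, B2=S, B3=T, B4=F, B5=E, B6=T, B8=F
#4 (r=-2, w=4) -> B2->S, B1->F, B3->T, B5->S, B4->T, B6->F, B7->T, B8->T, B9->T; covered: B1=F, B2=S, B3=T, B4=T, B5=S, B6=F, B7=T, B8=T, B9=T
#5 (r=0, w=2) -> B2->S, B1->F, B3->F, B5->S, B4->T, B6->F, B7->T, B8->F; covered: B1=F, B2=S, B3=F, B4=T, B5=S, B6=F, B7=T, B8=F
#6 (r=7, w=9) -> B2->S, B1->F, B3->T, B5->S, B4->T, B6->F, B7->T, B8->T, B9->F; covered: B1=F, B2=S, B3=T, B4=T, B5=S, B6=F, B7=T, B8=T, B9=F
#7 (r=1, w=3) -> B2->S, B1->F, B3->T, B5->E, B4->T, B6->F, B7->T, B8->T, B9->T; covered: B1=F, B2=S, B3=T, B4=T, B5=E, B6=F, B7=T, B8=T, B9=T
#8 (r=-2, w=6) -> B2->S, B1->F, B3->T, B5->S, B4->T, B6->F, B7->T, B8->F; covered: B1=F, B2=S, B3=T, B4=T, B5=S, B6=F, B7=T, B8=F
pool-wide coverage (15 outcomes): B1=F, B2=S, B3=T, B3=F, B4=T, B4=F, B5=S, B5=E, B6=T, B6=F, B7=T, B8=T, B8=F, B9=T, B9=F
every size-1 subset falls short of the 15 outcomes (best: 9/15)
every size-2 subset falls short of the 15 outcomes (best: 13/15)
every size-3 subset falls short of the 15 outcomes (best: 14/15)
at size 4, {1, 2, 4, 5} reaches all 15 outcomes; every lexicographically earlier size-4 subset fails
Answer: 1, 2, 4, 5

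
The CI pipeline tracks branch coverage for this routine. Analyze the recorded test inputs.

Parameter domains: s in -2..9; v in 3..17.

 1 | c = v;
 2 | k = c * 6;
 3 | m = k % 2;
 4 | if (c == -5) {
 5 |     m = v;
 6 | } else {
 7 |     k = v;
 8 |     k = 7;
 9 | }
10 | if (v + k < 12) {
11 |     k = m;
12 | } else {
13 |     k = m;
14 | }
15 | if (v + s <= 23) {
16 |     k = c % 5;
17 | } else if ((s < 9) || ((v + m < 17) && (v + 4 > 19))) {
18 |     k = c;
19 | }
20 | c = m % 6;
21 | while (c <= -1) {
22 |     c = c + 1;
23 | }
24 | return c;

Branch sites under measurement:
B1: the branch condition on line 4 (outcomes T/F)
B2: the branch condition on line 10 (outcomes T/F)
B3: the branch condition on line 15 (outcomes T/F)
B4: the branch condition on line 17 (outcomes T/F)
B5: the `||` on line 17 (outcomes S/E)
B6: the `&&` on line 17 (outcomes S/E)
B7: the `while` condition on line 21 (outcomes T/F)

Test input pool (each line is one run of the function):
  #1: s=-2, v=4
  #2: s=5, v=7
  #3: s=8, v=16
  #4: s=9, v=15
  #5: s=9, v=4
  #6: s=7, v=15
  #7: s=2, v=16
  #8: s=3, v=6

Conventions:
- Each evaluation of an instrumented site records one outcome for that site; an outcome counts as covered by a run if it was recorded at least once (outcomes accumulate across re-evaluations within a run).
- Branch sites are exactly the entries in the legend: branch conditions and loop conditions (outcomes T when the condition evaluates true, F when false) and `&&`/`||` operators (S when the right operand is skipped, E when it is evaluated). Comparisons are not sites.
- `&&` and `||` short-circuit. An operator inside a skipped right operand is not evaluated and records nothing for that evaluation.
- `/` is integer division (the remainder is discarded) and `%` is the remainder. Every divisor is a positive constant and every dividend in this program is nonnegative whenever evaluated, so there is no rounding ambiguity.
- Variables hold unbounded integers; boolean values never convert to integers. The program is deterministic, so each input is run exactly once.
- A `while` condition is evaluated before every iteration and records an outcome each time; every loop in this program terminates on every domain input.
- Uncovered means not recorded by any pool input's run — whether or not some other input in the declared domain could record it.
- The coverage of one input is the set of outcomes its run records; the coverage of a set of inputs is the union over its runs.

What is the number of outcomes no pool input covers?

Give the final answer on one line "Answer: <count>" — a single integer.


#1 (s=-2, v=4) -> covered: B1=F, B2=T, B3=T, B7=F
#2 (s=5, v=7) -> covered: B1=F, B2=F, B3=T, B7=F
#3 (s=8, v=16) -> covered: B1=F, B2=F, B3=F, B4=T, B5=S, B7=F
#4 (s=9, v=15) -> covered: B1=F, B2=F, B3=F, B4=F, B5=E, B6=E, B7=F
#5 (s=9, v=4) -> covered: B1=F, B2=T, B3=T, B7=F
#6 (s=7, v=15) -> covered: B1=F, B2=F, B3=T, B7=F
#7 (s=2, v=16) -> covered: B1=F, B2=F, B3=T, B7=F
#8 (s=3, v=6) -> covered: B1=F, B2=F, B3=T, B7=F
union over the pool: B1=F, B2=T, B2=F, B3=T, B3=F, B4=T, B4=F, B5=S, B5=E, B6=E, B7=F
uncovered (3 of 14): B1=T, B6=S, B7=T
Answer: 3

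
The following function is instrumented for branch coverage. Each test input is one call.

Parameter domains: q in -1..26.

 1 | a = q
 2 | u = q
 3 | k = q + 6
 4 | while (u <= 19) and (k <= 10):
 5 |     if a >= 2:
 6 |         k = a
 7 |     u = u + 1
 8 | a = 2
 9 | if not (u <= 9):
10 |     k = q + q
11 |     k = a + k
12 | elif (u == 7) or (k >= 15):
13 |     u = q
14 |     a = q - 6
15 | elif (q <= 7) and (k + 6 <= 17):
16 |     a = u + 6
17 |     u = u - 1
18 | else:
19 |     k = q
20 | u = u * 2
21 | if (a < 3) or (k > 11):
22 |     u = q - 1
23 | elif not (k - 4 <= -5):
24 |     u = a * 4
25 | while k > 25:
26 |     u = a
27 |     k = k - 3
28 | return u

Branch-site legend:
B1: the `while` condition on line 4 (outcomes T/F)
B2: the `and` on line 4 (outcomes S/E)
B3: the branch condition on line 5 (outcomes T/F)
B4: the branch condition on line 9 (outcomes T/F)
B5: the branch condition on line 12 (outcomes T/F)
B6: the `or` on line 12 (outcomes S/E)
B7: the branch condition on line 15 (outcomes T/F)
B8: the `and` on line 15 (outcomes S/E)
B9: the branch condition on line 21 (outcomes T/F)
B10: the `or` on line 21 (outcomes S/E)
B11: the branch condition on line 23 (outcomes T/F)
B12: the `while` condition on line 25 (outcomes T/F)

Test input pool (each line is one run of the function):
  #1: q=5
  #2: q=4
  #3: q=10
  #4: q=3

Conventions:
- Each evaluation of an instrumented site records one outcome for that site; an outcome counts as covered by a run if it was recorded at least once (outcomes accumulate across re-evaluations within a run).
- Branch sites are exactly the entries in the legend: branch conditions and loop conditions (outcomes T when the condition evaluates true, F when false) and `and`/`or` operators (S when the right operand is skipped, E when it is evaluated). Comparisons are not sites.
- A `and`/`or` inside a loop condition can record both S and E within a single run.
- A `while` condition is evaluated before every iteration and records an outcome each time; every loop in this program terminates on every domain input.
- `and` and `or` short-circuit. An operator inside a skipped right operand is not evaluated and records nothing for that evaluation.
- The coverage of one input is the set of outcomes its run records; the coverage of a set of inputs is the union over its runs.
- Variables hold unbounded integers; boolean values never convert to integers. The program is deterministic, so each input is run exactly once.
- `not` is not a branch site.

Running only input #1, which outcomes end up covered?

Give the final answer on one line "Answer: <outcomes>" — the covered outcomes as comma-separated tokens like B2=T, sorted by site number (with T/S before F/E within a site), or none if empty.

Simulating input #1 (q=5) step by step:
  B2->E, B1->F, B4->F, B6->E, B5->F, B8->E, B7->T, B10->E, B9->F, B11->T
  B12->F
distinct outcomes covered: B1=F, B2=E, B4=F, B5=F, B6=E, B7=T, B8=E, B9=F, B10=E, B11=T, B12=F

Answer: B1=F, B2=E, B4=F, B5=F, B6=E, B7=T, B8=E, B9=F, B10=E, B11=T, B12=F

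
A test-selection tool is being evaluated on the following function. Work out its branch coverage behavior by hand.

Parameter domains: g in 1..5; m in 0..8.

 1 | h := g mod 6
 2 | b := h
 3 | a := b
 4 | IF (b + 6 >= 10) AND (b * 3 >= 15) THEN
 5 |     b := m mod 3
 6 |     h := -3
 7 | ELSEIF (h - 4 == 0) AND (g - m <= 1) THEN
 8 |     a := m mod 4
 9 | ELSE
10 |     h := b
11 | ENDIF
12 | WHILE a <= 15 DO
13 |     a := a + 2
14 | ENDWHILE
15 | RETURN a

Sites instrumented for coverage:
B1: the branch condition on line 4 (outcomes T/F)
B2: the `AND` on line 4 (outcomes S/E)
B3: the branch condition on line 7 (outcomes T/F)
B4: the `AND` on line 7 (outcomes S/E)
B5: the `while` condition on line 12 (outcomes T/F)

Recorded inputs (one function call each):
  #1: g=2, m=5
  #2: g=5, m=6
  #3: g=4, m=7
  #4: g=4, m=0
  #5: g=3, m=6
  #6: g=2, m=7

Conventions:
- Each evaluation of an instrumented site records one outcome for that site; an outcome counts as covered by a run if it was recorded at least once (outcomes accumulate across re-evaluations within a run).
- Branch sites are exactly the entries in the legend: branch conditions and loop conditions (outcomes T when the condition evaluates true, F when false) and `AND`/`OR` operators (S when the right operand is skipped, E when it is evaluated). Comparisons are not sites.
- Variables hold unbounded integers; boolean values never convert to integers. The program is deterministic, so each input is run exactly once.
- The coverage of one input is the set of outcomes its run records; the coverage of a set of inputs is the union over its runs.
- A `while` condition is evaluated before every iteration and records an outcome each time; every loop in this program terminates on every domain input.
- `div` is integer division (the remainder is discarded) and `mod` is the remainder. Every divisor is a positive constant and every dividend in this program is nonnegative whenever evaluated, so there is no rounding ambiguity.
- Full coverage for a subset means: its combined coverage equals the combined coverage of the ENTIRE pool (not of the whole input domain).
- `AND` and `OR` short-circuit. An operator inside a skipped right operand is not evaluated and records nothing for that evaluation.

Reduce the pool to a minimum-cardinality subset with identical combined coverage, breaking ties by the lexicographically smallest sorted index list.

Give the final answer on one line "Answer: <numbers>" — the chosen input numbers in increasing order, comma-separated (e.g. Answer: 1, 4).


#1 (g=2, m=5) -> B2->S, B1->F, B4->S, B3->F, B5->T, B5->T, B5->T, B5->T, B5->T, B5->T, B5->T, B5->F; covered: B1=F, B2=S, B3=F, B4=S, B5=T, B5=F
#2 (g=5, m=6) -> B2->E, B1->T, B5->T, B5->T, B5->T, B5->T, B5->T, B5->T, B5->F; covered: B1=T, B2=E, B5=T, B5=F
#3 (g=4, m=7) -> B2->E, B1->F, B4->E, B3->T, B5->T, B5->T, B5->T, B5->T, B5->T, B5->T, B5->T, B5->F; covered: B1=F, B2=E, B3=T, B4=E, B5=T, B5=F
#4 (g=4, m=0) -> B2->E, B1->F, B4->E, B3->F, B5->T, B5->T, B5->T, B5->T, B5->T, B5->T, B5->F; covered: B1=F, B2=E, B3=F, B4=E, B5=T, B5=F
#5 (g=3, m=6) -> B2->S, B1->F, B4->S, B3->F, B5->T, B5->T, B5->T, B5->T, B5->T, B5->T, B5->T, B5->F; covered: B1=F, B2=S, B3=F, B4=S, B5=T, B5=F
#6 (g=2, m=7) -> B2->S, B1->F, B4->S, B3->F, B5->T, B5->T, B5->T, B5->T, B5->T, B5->T, B5->T, B5->F; covered: B1=F, B2=S, B3=F, B4=S, B5=T, B5=F
union over all inputs: B1=T, B1=F, B2=S, B2=E, B3=T, B3=F, B4=S, B4=E, B5=T, B5=F (10 outcomes)
no size-1 subset reaches all 10 outcomes (best union: 6/10)
no size-2 subset reaches all 10 outcomes (best union: 9/10)
the canonical winner is {1, 2, 3}: size 3, full 10-outcome coverage, earliest index list among size-3 covers
Answer: 1, 2, 3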